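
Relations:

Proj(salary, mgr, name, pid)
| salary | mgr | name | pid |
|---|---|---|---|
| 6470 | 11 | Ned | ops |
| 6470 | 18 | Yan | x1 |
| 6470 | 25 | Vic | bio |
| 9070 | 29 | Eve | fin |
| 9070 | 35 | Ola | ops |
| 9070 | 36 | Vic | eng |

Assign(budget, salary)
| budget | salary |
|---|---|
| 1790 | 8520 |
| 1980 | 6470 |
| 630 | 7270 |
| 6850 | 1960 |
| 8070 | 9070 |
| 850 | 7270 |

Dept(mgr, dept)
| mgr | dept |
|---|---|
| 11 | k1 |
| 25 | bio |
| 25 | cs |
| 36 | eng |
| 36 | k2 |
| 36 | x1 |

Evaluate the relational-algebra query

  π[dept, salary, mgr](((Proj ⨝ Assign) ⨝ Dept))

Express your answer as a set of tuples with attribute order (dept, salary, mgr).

{(bio, 6470, 25), (cs, 6470, 25), (eng, 9070, 36), (k1, 6470, 11), (k2, 9070, 36), (x1, 9070, 36)}

Joining Proj and Assign on salary yields {(6470, 11, Ned, ops, 1980), (6470, 18, Yan, x1, 1980), (6470, 25, Vic, bio, 1980), (9070, 29, Eve, fin, 8070), (9070, 35, Ola, ops, 8070), (9070, 36, Vic, eng, 8070)}.
Joining (Proj ⨝ Assign) and Dept on mgr yields {(6470, 11, Ned, ops, 1980, k1), (6470, 25, Vic, bio, 1980, bio), (6470, 25, Vic, bio, 1980, cs), (9070, 36, Vic, eng, 8070, eng), (9070, 36, Vic, eng, 8070, k2), (9070, 36, Vic, eng, 8070, x1)}.
π[dept, salary, mgr]: project onto (dept, salary, mgr) → {(bio, 6470, 25), (cs, 6470, 25), (eng, 9070, 36), (k1, 6470, 11), (k2, 9070, 36), (x1, 9070, 36)}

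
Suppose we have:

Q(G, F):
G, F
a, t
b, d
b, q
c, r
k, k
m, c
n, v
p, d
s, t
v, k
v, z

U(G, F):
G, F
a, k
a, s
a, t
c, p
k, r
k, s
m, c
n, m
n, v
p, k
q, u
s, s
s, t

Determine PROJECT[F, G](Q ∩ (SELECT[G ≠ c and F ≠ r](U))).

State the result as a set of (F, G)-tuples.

{(c, m), (t, a), (t, s), (v, n)}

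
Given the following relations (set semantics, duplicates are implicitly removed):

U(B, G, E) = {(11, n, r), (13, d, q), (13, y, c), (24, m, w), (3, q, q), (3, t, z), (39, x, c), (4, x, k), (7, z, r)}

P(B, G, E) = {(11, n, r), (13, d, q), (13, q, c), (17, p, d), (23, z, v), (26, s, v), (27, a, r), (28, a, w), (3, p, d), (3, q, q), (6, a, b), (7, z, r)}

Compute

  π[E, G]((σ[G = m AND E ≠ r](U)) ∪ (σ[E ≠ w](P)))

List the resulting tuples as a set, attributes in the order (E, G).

{(b, a), (c, q), (d, p), (q, d), (q, q), (r, a), (r, n), (r, z), (v, s), (v, z), (w, m)}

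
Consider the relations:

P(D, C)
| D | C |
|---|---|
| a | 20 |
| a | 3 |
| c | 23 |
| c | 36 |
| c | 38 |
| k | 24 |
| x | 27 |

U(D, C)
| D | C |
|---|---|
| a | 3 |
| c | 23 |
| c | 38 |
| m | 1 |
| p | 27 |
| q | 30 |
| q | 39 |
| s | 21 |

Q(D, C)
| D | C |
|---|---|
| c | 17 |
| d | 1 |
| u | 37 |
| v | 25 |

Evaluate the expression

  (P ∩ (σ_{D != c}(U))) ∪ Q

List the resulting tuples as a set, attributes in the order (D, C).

Apply σ_{D != c}; surviving tuples: {(a, 3), (m, 1), (p, 27), (q, 30), (q, 39), (s, 21)}
Taking the intersection: {(a, 3)}
Taking the union: {(a, 3), (c, 17), (d, 1), (u, 37), (v, 25)}

{(a, 3), (c, 17), (d, 1), (u, 37), (v, 25)}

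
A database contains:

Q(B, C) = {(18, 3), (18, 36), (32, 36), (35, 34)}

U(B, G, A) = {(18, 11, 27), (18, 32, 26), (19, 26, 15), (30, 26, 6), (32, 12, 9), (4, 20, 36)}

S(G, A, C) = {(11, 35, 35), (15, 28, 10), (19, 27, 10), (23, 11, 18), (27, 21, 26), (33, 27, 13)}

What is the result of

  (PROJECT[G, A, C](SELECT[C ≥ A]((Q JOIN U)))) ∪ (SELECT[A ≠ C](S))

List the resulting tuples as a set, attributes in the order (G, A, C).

Joining Q and U on B yields {(18, 3, 11, 27), (18, 3, 32, 26), (18, 36, 11, 27), (18, 36, 32, 26), (32, 36, 12, 9)}.
Filtering on C ≥ A leaves {(18, 36, 11, 27), (18, 36, 32, 26), (32, 36, 12, 9)}.
Keep only column(s) G, A, C: {(11, 27, 36), (12, 9, 36), (32, 26, 36)}
Filtering on A ≠ C leaves {(15, 28, 10), (19, 27, 10), (23, 11, 18), (27, 21, 26), (33, 27, 13)}.
Set union of the two operands is {(11, 27, 36), (12, 9, 36), (15, 28, 10), (19, 27, 10), (23, 11, 18), (27, 21, 26), (32, 26, 36), (33, 27, 13)}.

{(11, 27, 36), (12, 9, 36), (15, 28, 10), (19, 27, 10), (23, 11, 18), (27, 21, 26), (32, 26, 36), (33, 27, 13)}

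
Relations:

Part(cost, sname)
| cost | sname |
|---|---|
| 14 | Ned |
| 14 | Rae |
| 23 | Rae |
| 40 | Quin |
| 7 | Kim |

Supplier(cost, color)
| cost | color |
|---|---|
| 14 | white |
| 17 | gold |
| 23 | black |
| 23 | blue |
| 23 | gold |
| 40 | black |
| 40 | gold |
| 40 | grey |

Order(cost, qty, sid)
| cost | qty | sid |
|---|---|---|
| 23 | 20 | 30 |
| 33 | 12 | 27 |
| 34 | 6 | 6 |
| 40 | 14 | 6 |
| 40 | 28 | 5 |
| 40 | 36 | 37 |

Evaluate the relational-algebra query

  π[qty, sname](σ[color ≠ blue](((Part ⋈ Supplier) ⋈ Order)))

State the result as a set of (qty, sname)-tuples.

Natural join on cost: {(14, Ned, white), (14, Rae, white), (23, Rae, black), (23, Rae, blue), (23, Rae, gold), (40, Quin, black), (40, Quin, gold), (40, Quin, grey)}
Natural join on cost: {(23, Rae, black, 20, 30), (23, Rae, blue, 20, 30), (23, Rae, gold, 20, 30), (40, Quin, black, 14, 6), (40, Quin, black, 28, 5), (40, Quin, black, 36, 37), (40, Quin, gold, 14, 6), (40, Quin, gold, 28, 5), (40, Quin, gold, 36, 37), (40, Quin, grey, 14, 6), (40, Quin, grey, 28, 5), (40, Quin, grey, 36, 37)}
Apply σ_{color ≠ blue}; surviving tuples: {(23, Rae, black, 20, 30), (23, Rae, gold, 20, 30), (40, Quin, black, 14, 6), (40, Quin, black, 28, 5), (40, Quin, black, 36, 37), (40, Quin, gold, 14, 6), (40, Quin, gold, 28, 5), (40, Quin, gold, 36, 37), (40, Quin, grey, 14, 6), (40, Quin, grey, 28, 5), (40, Quin, grey, 36, 37)}
Keep only column(s) qty, sname (7 duplicate(s) eliminated): {(14, Quin), (20, Rae), (28, Quin), (36, Quin)}

{(14, Quin), (20, Rae), (28, Quin), (36, Quin)}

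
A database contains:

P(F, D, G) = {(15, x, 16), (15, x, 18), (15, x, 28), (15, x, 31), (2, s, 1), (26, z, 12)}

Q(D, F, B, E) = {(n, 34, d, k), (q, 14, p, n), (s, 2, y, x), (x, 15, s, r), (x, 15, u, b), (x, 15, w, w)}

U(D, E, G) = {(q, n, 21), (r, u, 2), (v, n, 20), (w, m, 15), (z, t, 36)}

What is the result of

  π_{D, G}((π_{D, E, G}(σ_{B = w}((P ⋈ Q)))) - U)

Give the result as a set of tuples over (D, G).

Natural join on F, D: {(15, x, 16, s, r), (15, x, 16, u, b), (15, x, 16, w, w), (15, x, 18, s, r), (15, x, 18, u, b), (15, x, 18, w, w), (15, x, 28, s, r), (15, x, 28, u, b), (15, x, 28, w, w), (15, x, 31, s, r), (15, x, 31, u, b), (15, x, 31, w, w), (2, s, 1, y, x)}
σ[B = w]: keep tuples satisfying B = w → {(15, x, 16, w, w), (15, x, 18, w, w), (15, x, 28, w, w), (15, x, 31, w, w)}
π[D, E, G]: project onto (D, E, G) → {(x, w, 16), (x, w, 18), (x, w, 28), (x, w, 31)}
Set difference of the two operands is {(x, w, 16), (x, w, 18), (x, w, 28), (x, w, 31)}.
π[D, G]: project onto (D, G) → {(x, 16), (x, 18), (x, 28), (x, 31)}

{(x, 16), (x, 18), (x, 28), (x, 31)}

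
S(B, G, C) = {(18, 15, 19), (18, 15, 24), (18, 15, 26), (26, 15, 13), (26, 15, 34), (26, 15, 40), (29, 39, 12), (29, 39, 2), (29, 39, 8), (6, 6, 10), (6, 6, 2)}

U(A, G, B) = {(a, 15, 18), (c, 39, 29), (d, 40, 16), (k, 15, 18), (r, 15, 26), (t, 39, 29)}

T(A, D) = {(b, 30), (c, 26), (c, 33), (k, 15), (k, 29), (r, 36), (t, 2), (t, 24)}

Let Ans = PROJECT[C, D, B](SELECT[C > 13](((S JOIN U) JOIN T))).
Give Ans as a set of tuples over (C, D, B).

S ⋈ U (natural join on B, G): {(18, 15, 19, a), (18, 15, 19, k), (18, 15, 24, a), (18, 15, 24, k), (18, 15, 26, a), (18, 15, 26, k), (26, 15, 13, r), (26, 15, 34, r), (26, 15, 40, r), (29, 39, 12, c), (29, 39, 12, t), (29, 39, 2, c), (29, 39, 2, t), (29, 39, 8, c), (29, 39, 8, t)}
(S JOIN U) ⋈ T (natural join on A): {(18, 15, 19, k, 15), (18, 15, 19, k, 29), (18, 15, 24, k, 15), (18, 15, 24, k, 29), (18, 15, 26, k, 15), (18, 15, 26, k, 29), (26, 15, 13, r, 36), (26, 15, 34, r, 36), (26, 15, 40, r, 36), (29, 39, 12, c, 26), (29, 39, 12, c, 33), (29, 39, 12, t, 2), (29, 39, 12, t, 24), (29, 39, 2, c, 26), (29, 39, 2, c, 33), (29, 39, 2, t, 2), (29, 39, 2, t, 24), (29, 39, 8, c, 26), (29, 39, 8, c, 33), (29, 39, 8, t, 2), (29, 39, 8, t, 24)}
Apply σ_{C > 13}; surviving tuples: {(18, 15, 19, k, 15), (18, 15, 19, k, 29), (18, 15, 24, k, 15), (18, 15, 24, k, 29), (18, 15, 26, k, 15), (18, 15, 26, k, 29), (26, 15, 34, r, 36), (26, 15, 40, r, 36)}
Keep only column(s) C, D, B: {(19, 15, 18), (19, 29, 18), (24, 15, 18), (24, 29, 18), (26, 15, 18), (26, 29, 18), (34, 36, 26), (40, 36, 26)}

{(19, 15, 18), (19, 29, 18), (24, 15, 18), (24, 29, 18), (26, 15, 18), (26, 29, 18), (34, 36, 26), (40, 36, 26)}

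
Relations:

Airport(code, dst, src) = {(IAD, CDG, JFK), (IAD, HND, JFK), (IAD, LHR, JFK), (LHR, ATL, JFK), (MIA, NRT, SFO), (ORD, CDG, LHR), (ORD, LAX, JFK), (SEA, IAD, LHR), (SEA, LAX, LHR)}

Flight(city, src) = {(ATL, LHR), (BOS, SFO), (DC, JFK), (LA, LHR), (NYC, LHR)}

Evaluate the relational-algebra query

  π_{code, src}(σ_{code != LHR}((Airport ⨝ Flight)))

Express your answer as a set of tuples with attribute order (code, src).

{(IAD, JFK), (MIA, SFO), (ORD, JFK), (ORD, LHR), (SEA, LHR)}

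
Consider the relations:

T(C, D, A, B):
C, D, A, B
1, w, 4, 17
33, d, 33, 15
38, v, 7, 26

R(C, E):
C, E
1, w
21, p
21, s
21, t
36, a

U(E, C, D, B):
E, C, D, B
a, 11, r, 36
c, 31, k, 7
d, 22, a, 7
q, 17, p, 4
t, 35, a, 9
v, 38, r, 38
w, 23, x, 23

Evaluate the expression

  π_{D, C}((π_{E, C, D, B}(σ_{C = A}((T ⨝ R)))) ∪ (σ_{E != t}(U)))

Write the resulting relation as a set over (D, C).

T ⋈ R (natural join on C): {(1, w, 4, 17, w)}
Selection C = A: {}
π[E, C, D, B]: project onto (E, C, D, B) → {}
Selection E != t: {(a, 11, r, 36), (c, 31, k, 7), (d, 22, a, 7), (q, 17, p, 4), (v, 38, r, 38), (w, 23, x, 23)}
Set union of the two operands is {(a, 11, r, 36), (c, 31, k, 7), (d, 22, a, 7), (q, 17, p, 4), (v, 38, r, 38), (w, 23, x, 23)}.
π[D, C]: project onto (D, C) → {(a, 22), (k, 31), (p, 17), (r, 11), (r, 38), (x, 23)}

{(a, 22), (k, 31), (p, 17), (r, 11), (r, 38), (x, 23)}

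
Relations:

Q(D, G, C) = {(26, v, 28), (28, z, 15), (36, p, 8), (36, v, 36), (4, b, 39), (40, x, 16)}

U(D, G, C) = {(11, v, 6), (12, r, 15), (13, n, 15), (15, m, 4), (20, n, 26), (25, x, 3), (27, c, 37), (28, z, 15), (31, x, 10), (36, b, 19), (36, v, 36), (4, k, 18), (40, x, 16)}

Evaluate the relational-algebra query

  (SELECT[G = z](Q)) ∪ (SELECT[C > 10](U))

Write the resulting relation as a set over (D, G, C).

{(12, r, 15), (13, n, 15), (20, n, 26), (27, c, 37), (28, z, 15), (36, b, 19), (36, v, 36), (4, k, 18), (40, x, 16)}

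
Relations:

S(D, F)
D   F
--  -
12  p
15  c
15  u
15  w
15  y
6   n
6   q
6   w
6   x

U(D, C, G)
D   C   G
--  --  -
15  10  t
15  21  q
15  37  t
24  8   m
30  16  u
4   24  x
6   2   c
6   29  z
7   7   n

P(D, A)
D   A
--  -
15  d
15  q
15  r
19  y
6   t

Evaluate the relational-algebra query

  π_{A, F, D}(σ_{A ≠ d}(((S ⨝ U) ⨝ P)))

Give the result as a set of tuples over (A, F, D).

{(q, c, 15), (q, u, 15), (q, w, 15), (q, y, 15), (r, c, 15), (r, u, 15), (r, w, 15), (r, y, 15), (t, n, 6), (t, q, 6), (t, w, 6), (t, x, 6)}

S ⋈ U (natural join on D): {(15, c, 10, t), (15, c, 21, q), (15, c, 37, t), (15, u, 10, t), (15, u, 21, q), (15, u, 37, t), (15, w, 10, t), (15, w, 21, q), (15, w, 37, t), (15, y, 10, t), (15, y, 21, q), (15, y, 37, t), (6, n, 2, c), (6, n, 29, z), (6, q, 2, c), (6, q, 29, z), (6, w, 2, c), (6, w, 29, z), (6, x, 2, c), (6, x, 29, z)}
(S ⨝ U) ⋈ P (natural join on D): {(15, c, 10, t, d), (15, c, 10, t, q), (15, c, 10, t, r), (15, c, 21, q, d), (15, c, 21, q, q), (15, c, 21, q, r), (15, c, 37, t, d), (15, c, 37, t, q), (15, c, 37, t, r), (15, u, 10, t, d), (15, u, 10, t, q), (15, u, 10, t, r), (15, u, 21, q, d), (15, u, 21, q, q), (15, u, 21, q, r), (15, u, 37, t, d), (15, u, 37, t, q), (15, u, 37, t, r), (15, w, 10, t, d), (15, w, 10, t, q), (15, w, 10, t, r), (15, w, 21, q, d), (15, w, 21, q, q), (15, w, 21, q, r), (15, w, 37, t, d), (15, w, 37, t, q), (15, w, 37, t, r), (15, y, 10, t, d), (15, y, 10, t, q), (15, y, 10, t, r), (15, y, 21, q, d), (15, y, 21, q, q), (15, y, 21, q, r), (15, y, 37, t, d), (15, y, 37, t, q), (15, y, 37, t, r), (6, n, 2, c, t), (6, n, 29, z, t), (6, q, 2, c, t), (6, q, 29, z, t), (6, w, 2, c, t), (6, w, 29, z, t), (6, x, 2, c, t), (6, x, 29, z, t)}
Filtering on A ≠ d leaves {(15, c, 10, t, q), (15, c, 10, t, r), (15, c, 21, q, q), (15, c, 21, q, r), (15, c, 37, t, q), (15, c, 37, t, r), (15, u, 10, t, q), (15, u, 10, t, r), (15, u, 21, q, q), (15, u, 21, q, r), (15, u, 37, t, q), (15, u, 37, t, r), (15, w, 10, t, q), (15, w, 10, t, r), (15, w, 21, q, q), (15, w, 21, q, r), (15, w, 37, t, q), (15, w, 37, t, r), (15, y, 10, t, q), (15, y, 10, t, r), (15, y, 21, q, q), (15, y, 21, q, r), (15, y, 37, t, q), (15, y, 37, t, r), (6, n, 2, c, t), (6, n, 29, z, t), (6, q, 2, c, t), (6, q, 29, z, t), (6, w, 2, c, t), (6, w, 29, z, t), (6, x, 2, c, t), (6, x, 29, z, t)}.
Keep only column(s) A, F, D (20 duplicate(s) eliminated): {(q, c, 15), (q, u, 15), (q, w, 15), (q, y, 15), (r, c, 15), (r, u, 15), (r, w, 15), (r, y, 15), (t, n, 6), (t, q, 6), (t, w, 6), (t, x, 6)}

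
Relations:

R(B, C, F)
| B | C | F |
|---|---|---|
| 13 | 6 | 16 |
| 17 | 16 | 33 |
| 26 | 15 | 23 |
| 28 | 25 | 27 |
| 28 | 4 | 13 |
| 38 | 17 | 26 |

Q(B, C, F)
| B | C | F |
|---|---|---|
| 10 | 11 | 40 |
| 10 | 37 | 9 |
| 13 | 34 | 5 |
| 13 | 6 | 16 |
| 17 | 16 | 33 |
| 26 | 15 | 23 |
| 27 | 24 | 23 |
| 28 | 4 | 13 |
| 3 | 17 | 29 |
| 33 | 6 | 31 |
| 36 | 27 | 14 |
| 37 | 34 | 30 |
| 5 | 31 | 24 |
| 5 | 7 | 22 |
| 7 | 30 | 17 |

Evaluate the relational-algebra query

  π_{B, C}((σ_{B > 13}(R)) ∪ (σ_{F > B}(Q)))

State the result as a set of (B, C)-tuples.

{(10, 11), (13, 6), (17, 16), (26, 15), (28, 25), (28, 4), (3, 17), (38, 17), (5, 31), (5, 7), (7, 30)}

Selection B > 13: {(17, 16, 33), (26, 15, 23), (28, 25, 27), (28, 4, 13), (38, 17, 26)}
Selection F > B: {(10, 11, 40), (13, 6, 16), (17, 16, 33), (3, 17, 29), (5, 31, 24), (5, 7, 22), (7, 30, 17)}
Set union of the two operands is {(10, 11, 40), (13, 6, 16), (17, 16, 33), (26, 15, 23), (28, 25, 27), (28, 4, 13), (3, 17, 29), (38, 17, 26), (5, 31, 24), (5, 7, 22), (7, 30, 17)}.
Keep only column(s) B, C: {(10, 11), (13, 6), (17, 16), (26, 15), (28, 25), (28, 4), (3, 17), (38, 17), (5, 31), (5, 7), (7, 30)}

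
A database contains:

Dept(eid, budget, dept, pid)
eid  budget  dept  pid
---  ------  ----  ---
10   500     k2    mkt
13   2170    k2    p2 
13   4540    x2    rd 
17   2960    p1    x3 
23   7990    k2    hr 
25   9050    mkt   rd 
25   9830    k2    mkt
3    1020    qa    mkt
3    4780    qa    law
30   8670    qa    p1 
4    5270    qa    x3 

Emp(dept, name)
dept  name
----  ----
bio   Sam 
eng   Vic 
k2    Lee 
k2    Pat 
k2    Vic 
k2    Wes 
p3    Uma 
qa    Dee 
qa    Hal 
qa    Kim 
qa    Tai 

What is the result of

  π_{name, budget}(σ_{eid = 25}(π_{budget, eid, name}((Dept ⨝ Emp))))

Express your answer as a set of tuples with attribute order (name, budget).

Natural join on dept: {(10, 500, k2, mkt, Lee), (10, 500, k2, mkt, Pat), (10, 500, k2, mkt, Vic), (10, 500, k2, mkt, Wes), (13, 2170, k2, p2, Lee), (13, 2170, k2, p2, Pat), (13, 2170, k2, p2, Vic), (13, 2170, k2, p2, Wes), (23, 7990, k2, hr, Lee), (23, 7990, k2, hr, Pat), (23, 7990, k2, hr, Vic), (23, 7990, k2, hr, Wes), (25, 9830, k2, mkt, Lee), (25, 9830, k2, mkt, Pat), (25, 9830, k2, mkt, Vic), (25, 9830, k2, mkt, Wes), (3, 1020, qa, mkt, Dee), (3, 1020, qa, mkt, Hal), (3, 1020, qa, mkt, Kim), (3, 1020, qa, mkt, Tai), (3, 4780, qa, law, Dee), (3, 4780, qa, law, Hal), (3, 4780, qa, law, Kim), (3, 4780, qa, law, Tai), (30, 8670, qa, p1, Dee), (30, 8670, qa, p1, Hal), (30, 8670, qa, p1, Kim), (30, 8670, qa, p1, Tai), (4, 5270, qa, x3, Dee), (4, 5270, qa, x3, Hal), (4, 5270, qa, x3, Kim), (4, 5270, qa, x3, Tai)}
Keep only column(s) budget, eid, name: {(1020, 3, Dee), (1020, 3, Hal), (1020, 3, Kim), (1020, 3, Tai), (2170, 13, Lee), (2170, 13, Pat), (2170, 13, Vic), (2170, 13, Wes), (4780, 3, Dee), (4780, 3, Hal), (4780, 3, Kim), (4780, 3, Tai), (500, 10, Lee), (500, 10, Pat), (500, 10, Vic), (500, 10, Wes), (5270, 4, Dee), (5270, 4, Hal), (5270, 4, Kim), (5270, 4, Tai), (7990, 23, Lee), (7990, 23, Pat), (7990, 23, Vic), (7990, 23, Wes), (8670, 30, Dee), (8670, 30, Hal), (8670, 30, Kim), (8670, 30, Tai), (9830, 25, Lee), (9830, 25, Pat), (9830, 25, Vic), (9830, 25, Wes)}
σ[eid = 25]: keep tuples satisfying eid = 25 → {(9830, 25, Lee), (9830, 25, Pat), (9830, 25, Vic), (9830, 25, Wes)}
Keep only column(s) name, budget: {(Lee, 9830), (Pat, 9830), (Vic, 9830), (Wes, 9830)}

{(Lee, 9830), (Pat, 9830), (Vic, 9830), (Wes, 9830)}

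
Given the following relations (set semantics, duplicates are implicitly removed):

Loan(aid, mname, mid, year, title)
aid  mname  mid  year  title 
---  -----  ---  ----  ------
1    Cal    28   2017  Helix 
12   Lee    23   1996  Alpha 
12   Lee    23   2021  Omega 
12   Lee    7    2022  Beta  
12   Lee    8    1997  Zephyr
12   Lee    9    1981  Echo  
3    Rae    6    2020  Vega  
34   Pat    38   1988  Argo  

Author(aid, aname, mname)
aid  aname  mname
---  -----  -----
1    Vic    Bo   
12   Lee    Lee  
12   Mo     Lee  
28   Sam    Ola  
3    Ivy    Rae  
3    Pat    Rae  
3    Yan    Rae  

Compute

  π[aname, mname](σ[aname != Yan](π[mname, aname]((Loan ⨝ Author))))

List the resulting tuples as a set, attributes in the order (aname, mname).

{(Ivy, Rae), (Lee, Lee), (Mo, Lee), (Pat, Rae)}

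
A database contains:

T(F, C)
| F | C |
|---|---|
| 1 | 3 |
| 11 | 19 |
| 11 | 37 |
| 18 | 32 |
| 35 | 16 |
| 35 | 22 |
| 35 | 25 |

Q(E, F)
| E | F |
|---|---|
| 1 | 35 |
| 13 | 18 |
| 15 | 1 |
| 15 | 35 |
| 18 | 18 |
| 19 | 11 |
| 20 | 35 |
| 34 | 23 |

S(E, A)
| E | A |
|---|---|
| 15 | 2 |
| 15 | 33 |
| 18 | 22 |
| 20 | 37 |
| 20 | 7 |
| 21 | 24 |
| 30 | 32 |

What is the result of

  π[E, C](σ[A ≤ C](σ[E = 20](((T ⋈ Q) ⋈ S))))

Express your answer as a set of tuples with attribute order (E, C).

{(20, 16), (20, 22), (20, 25)}

Natural join on F: {(1, 3, 15), (11, 19, 19), (11, 37, 19), (18, 32, 13), (18, 32, 18), (35, 16, 1), (35, 16, 15), (35, 16, 20), (35, 22, 1), (35, 22, 15), (35, 22, 20), (35, 25, 1), (35, 25, 15), (35, 25, 20)}
Natural join on E: {(1, 3, 15, 2), (1, 3, 15, 33), (18, 32, 18, 22), (35, 16, 15, 2), (35, 16, 15, 33), (35, 16, 20, 37), (35, 16, 20, 7), (35, 22, 15, 2), (35, 22, 15, 33), (35, 22, 20, 37), (35, 22, 20, 7), (35, 25, 15, 2), (35, 25, 15, 33), (35, 25, 20, 37), (35, 25, 20, 7)}
Apply σ_{E = 20}; surviving tuples: {(35, 16, 20, 37), (35, 16, 20, 7), (35, 22, 20, 37), (35, 22, 20, 7), (35, 25, 20, 37), (35, 25, 20, 7)}
Apply σ_{A ≤ C}; surviving tuples: {(35, 16, 20, 7), (35, 22, 20, 7), (35, 25, 20, 7)}
Keep only column(s) E, C: {(20, 16), (20, 22), (20, 25)}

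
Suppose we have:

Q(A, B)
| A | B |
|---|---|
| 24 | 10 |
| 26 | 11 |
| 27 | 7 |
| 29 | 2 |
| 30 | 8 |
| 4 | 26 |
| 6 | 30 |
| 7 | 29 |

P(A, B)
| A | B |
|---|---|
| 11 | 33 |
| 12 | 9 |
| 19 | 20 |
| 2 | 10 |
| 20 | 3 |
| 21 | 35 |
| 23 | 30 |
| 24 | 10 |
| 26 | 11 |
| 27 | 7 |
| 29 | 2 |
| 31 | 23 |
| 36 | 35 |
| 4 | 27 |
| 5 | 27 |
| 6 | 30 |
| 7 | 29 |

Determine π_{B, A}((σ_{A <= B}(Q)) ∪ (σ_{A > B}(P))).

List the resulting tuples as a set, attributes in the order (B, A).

Filtering on A <= B leaves {(4, 26), (6, 30), (7, 29)}.
Filtering on A > B leaves {(12, 9), (20, 3), (24, 10), (26, 11), (27, 7), (29, 2), (31, 23), (36, 35)}.
Taking the union: {(12, 9), (20, 3), (24, 10), (26, 11), (27, 7), (29, 2), (31, 23), (36, 35), (4, 26), (6, 30), (7, 29)}
π[B, A]: project onto (B, A) → {(10, 24), (11, 26), (2, 29), (23, 31), (26, 4), (29, 7), (3, 20), (30, 6), (35, 36), (7, 27), (9, 12)}

{(10, 24), (11, 26), (2, 29), (23, 31), (26, 4), (29, 7), (3, 20), (30, 6), (35, 36), (7, 27), (9, 12)}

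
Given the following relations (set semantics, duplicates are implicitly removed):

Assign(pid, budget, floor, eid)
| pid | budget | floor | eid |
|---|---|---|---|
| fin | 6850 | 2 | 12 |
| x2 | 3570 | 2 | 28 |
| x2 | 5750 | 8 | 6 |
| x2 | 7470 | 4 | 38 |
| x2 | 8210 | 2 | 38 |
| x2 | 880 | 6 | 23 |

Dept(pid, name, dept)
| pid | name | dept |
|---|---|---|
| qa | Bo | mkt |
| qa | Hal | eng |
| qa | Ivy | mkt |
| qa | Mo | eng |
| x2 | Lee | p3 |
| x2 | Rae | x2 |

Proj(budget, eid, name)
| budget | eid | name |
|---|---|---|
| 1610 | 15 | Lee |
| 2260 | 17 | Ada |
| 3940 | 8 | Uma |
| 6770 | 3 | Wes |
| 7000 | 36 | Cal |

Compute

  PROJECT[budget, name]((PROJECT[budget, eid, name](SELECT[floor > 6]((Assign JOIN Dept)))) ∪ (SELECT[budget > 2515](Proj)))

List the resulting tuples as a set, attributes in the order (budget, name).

{(3940, Uma), (5750, Lee), (5750, Rae), (6770, Wes), (7000, Cal)}

Assign ⋈ Dept (natural join on pid): {(x2, 3570, 2, 28, Lee, p3), (x2, 3570, 2, 28, Rae, x2), (x2, 5750, 8, 6, Lee, p3), (x2, 5750, 8, 6, Rae, x2), (x2, 7470, 4, 38, Lee, p3), (x2, 7470, 4, 38, Rae, x2), (x2, 8210, 2, 38, Lee, p3), (x2, 8210, 2, 38, Rae, x2), (x2, 880, 6, 23, Lee, p3), (x2, 880, 6, 23, Rae, x2)}
σ[floor > 6]: keep tuples satisfying floor > 6 → {(x2, 5750, 8, 6, Lee, p3), (x2, 5750, 8, 6, Rae, x2)}
π[budget, eid, name]: project onto (budget, eid, name) → {(5750, 6, Lee), (5750, 6, Rae)}
σ[budget > 2515]: keep tuples satisfying budget > 2515 → {(3940, 8, Uma), (6770, 3, Wes), (7000, 36, Cal)}
Union: {(5750, 6, Lee), (5750, 6, Rae)} with {(3940, 8, Uma), (6770, 3, Wes), (7000, 36, Cal)} → {(3940, 8, Uma), (5750, 6, Lee), (5750, 6, Rae), (6770, 3, Wes), (7000, 36, Cal)}
π[budget, name]: project onto (budget, name) → {(3940, Uma), (5750, Lee), (5750, Rae), (6770, Wes), (7000, Cal)}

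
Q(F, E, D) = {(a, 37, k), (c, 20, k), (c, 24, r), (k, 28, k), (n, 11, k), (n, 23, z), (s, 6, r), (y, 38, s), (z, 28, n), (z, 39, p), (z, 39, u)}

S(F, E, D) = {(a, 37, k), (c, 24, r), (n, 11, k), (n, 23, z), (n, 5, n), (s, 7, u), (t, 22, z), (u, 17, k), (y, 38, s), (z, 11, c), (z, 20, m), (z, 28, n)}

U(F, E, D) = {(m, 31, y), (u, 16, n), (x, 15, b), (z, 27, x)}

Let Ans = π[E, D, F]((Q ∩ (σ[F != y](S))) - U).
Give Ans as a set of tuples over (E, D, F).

{(11, k, n), (23, z, n), (24, r, c), (28, n, z), (37, k, a)}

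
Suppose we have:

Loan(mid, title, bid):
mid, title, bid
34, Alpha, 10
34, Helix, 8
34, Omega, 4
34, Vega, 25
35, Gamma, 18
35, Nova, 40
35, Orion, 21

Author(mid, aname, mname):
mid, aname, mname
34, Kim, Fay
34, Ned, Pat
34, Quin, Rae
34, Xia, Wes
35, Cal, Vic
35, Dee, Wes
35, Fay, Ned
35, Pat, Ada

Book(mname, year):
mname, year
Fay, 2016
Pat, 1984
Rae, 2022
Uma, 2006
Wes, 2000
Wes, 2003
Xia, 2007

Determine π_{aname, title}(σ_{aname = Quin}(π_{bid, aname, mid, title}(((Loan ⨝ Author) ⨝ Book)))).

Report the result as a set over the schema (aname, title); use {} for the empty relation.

Joining Loan and Author on mid yields {(34, Alpha, 10, Kim, Fay), (34, Alpha, 10, Ned, Pat), (34, Alpha, 10, Quin, Rae), (34, Alpha, 10, Xia, Wes), (34, Helix, 8, Kim, Fay), (34, Helix, 8, Ned, Pat), (34, Helix, 8, Quin, Rae), (34, Helix, 8, Xia, Wes), (34, Omega, 4, Kim, Fay), (34, Omega, 4, Ned, Pat), (34, Omega, 4, Quin, Rae), (34, Omega, 4, Xia, Wes), (34, Vega, 25, Kim, Fay), (34, Vega, 25, Ned, Pat), (34, Vega, 25, Quin, Rae), (34, Vega, 25, Xia, Wes), (35, Gamma, 18, Cal, Vic), (35, Gamma, 18, Dee, Wes), (35, Gamma, 18, Fay, Ned), (35, Gamma, 18, Pat, Ada), (35, Nova, 40, Cal, Vic), (35, Nova, 40, Dee, Wes), (35, Nova, 40, Fay, Ned), (35, Nova, 40, Pat, Ada), (35, Orion, 21, Cal, Vic), (35, Orion, 21, Dee, Wes), (35, Orion, 21, Fay, Ned), (35, Orion, 21, Pat, Ada)}.
Joining (Loan ⨝ Author) and Book on mname yields {(34, Alpha, 10, Kim, Fay, 2016), (34, Alpha, 10, Ned, Pat, 1984), (34, Alpha, 10, Quin, Rae, 2022), (34, Alpha, 10, Xia, Wes, 2000), (34, Alpha, 10, Xia, Wes, 2003), (34, Helix, 8, Kim, Fay, 2016), (34, Helix, 8, Ned, Pat, 1984), (34, Helix, 8, Quin, Rae, 2022), (34, Helix, 8, Xia, Wes, 2000), (34, Helix, 8, Xia, Wes, 2003), (34, Omega, 4, Kim, Fay, 2016), (34, Omega, 4, Ned, Pat, 1984), (34, Omega, 4, Quin, Rae, 2022), (34, Omega, 4, Xia, Wes, 2000), (34, Omega, 4, Xia, Wes, 2003), (34, Vega, 25, Kim, Fay, 2016), (34, Vega, 25, Ned, Pat, 1984), (34, Vega, 25, Quin, Rae, 2022), (34, Vega, 25, Xia, Wes, 2000), (34, Vega, 25, Xia, Wes, 2003), (35, Gamma, 18, Dee, Wes, 2000), (35, Gamma, 18, Dee, Wes, 2003), (35, Nova, 40, Dee, Wes, 2000), (35, Nova, 40, Dee, Wes, 2003), (35, Orion, 21, Dee, Wes, 2000), (35, Orion, 21, Dee, Wes, 2003)}.
Keep only column(s) bid, aname, mid, title (7 duplicate(s) eliminated): {(10, Kim, 34, Alpha), (10, Ned, 34, Alpha), (10, Quin, 34, Alpha), (10, Xia, 34, Alpha), (18, Dee, 35, Gamma), (21, Dee, 35, Orion), (25, Kim, 34, Vega), (25, Ned, 34, Vega), (25, Quin, 34, Vega), (25, Xia, 34, Vega), (4, Kim, 34, Omega), (4, Ned, 34, Omega), (4, Quin, 34, Omega), (4, Xia, 34, Omega), (40, Dee, 35, Nova), (8, Kim, 34, Helix), (8, Ned, 34, Helix), (8, Quin, 34, Helix), (8, Xia, 34, Helix)}
σ[aname = Quin]: keep tuples satisfying aname = Quin → {(10, Quin, 34, Alpha), (25, Quin, 34, Vega), (4, Quin, 34, Omega), (8, Quin, 34, Helix)}
Keep only column(s) aname, title: {(Quin, Alpha), (Quin, Helix), (Quin, Omega), (Quin, Vega)}

{(Quin, Alpha), (Quin, Helix), (Quin, Omega), (Quin, Vega)}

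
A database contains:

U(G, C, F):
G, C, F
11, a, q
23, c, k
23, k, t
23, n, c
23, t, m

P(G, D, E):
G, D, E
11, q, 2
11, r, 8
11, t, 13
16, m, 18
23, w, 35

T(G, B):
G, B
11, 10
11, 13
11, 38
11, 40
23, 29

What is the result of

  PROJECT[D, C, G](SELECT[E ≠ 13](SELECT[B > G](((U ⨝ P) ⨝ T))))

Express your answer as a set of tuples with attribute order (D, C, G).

{(q, a, 11), (r, a, 11), (w, c, 23), (w, k, 23), (w, n, 23), (w, t, 23)}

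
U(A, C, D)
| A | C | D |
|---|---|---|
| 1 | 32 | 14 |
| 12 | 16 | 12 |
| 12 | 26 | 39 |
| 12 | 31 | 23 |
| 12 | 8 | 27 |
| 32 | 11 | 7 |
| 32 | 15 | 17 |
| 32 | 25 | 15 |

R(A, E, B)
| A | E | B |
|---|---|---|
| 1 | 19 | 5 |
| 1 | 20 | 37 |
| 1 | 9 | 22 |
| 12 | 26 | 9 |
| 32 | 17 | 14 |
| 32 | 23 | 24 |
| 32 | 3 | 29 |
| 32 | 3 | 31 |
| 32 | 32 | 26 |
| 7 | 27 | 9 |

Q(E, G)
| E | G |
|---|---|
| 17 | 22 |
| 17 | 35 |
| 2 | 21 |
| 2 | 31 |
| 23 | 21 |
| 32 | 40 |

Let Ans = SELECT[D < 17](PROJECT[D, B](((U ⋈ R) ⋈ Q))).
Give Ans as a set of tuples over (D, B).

{(15, 14), (15, 24), (15, 26), (7, 14), (7, 24), (7, 26)}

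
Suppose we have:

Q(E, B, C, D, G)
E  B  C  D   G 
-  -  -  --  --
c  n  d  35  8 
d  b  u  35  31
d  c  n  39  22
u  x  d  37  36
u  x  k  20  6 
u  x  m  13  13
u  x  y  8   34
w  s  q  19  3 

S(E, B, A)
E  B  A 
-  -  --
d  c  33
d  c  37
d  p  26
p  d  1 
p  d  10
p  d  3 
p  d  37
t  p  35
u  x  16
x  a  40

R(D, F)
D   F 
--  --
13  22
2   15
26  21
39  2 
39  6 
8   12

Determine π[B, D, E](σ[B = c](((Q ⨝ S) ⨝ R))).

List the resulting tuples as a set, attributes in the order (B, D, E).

Natural join on E, B: {(d, c, n, 39, 22, 33), (d, c, n, 39, 22, 37), (u, x, d, 37, 36, 16), (u, x, k, 20, 6, 16), (u, x, m, 13, 13, 16), (u, x, y, 8, 34, 16)}
Natural join on D: {(d, c, n, 39, 22, 33, 2), (d, c, n, 39, 22, 33, 6), (d, c, n, 39, 22, 37, 2), (d, c, n, 39, 22, 37, 6), (u, x, m, 13, 13, 16, 22), (u, x, y, 8, 34, 16, 12)}
σ[B = c]: keep tuples satisfying B = c → {(d, c, n, 39, 22, 33, 2), (d, c, n, 39, 22, 33, 6), (d, c, n, 39, 22, 37, 2), (d, c, n, 39, 22, 37, 6)}
π_{B, D, E} gives {(c, 39, d)} (3 duplicate(s) eliminated).

{(c, 39, d)}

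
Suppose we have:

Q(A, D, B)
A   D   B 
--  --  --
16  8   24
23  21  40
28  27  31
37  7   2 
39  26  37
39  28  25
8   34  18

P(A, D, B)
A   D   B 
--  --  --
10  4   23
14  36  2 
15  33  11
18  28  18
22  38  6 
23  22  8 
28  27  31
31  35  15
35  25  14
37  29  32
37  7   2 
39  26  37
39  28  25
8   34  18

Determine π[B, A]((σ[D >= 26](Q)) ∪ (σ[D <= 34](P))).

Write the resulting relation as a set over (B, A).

{(11, 15), (14, 35), (18, 18), (18, 8), (2, 37), (23, 10), (25, 39), (31, 28), (32, 37), (37, 39), (8, 23)}

Selection D >= 26: {(28, 27, 31), (39, 26, 37), (39, 28, 25), (8, 34, 18)}
Selection D <= 34: {(10, 4, 23), (15, 33, 11), (18, 28, 18), (23, 22, 8), (28, 27, 31), (35, 25, 14), (37, 29, 32), (37, 7, 2), (39, 26, 37), (39, 28, 25), (8, 34, 18)}
Set union of the two operands is {(10, 4, 23), (15, 33, 11), (18, 28, 18), (23, 22, 8), (28, 27, 31), (35, 25, 14), (37, 29, 32), (37, 7, 2), (39, 26, 37), (39, 28, 25), (8, 34, 18)}.
π_{B, A} gives {(11, 15), (14, 35), (18, 18), (18, 8), (2, 37), (23, 10), (25, 39), (31, 28), (32, 37), (37, 39), (8, 23)}.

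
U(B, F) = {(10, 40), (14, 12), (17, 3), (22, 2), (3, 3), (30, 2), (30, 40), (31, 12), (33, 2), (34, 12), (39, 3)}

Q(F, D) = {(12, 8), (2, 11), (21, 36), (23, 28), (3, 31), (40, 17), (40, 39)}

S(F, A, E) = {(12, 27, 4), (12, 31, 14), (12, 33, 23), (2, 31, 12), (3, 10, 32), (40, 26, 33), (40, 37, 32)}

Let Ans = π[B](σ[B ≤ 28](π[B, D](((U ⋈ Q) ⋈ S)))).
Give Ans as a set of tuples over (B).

Natural join on F: {(10, 40, 17), (10, 40, 39), (14, 12, 8), (17, 3, 31), (22, 2, 11), (3, 3, 31), (30, 2, 11), (30, 40, 17), (30, 40, 39), (31, 12, 8), (33, 2, 11), (34, 12, 8), (39, 3, 31)}
Natural join on F: {(10, 40, 17, 26, 33), (10, 40, 17, 37, 32), (10, 40, 39, 26, 33), (10, 40, 39, 37, 32), (14, 12, 8, 27, 4), (14, 12, 8, 31, 14), (14, 12, 8, 33, 23), (17, 3, 31, 10, 32), (22, 2, 11, 31, 12), (3, 3, 31, 10, 32), (30, 2, 11, 31, 12), (30, 40, 17, 26, 33), (30, 40, 17, 37, 32), (30, 40, 39, 26, 33), (30, 40, 39, 37, 32), (31, 12, 8, 27, 4), (31, 12, 8, 31, 14), (31, 12, 8, 33, 23), (33, 2, 11, 31, 12), (34, 12, 8, 27, 4), (34, 12, 8, 31, 14), (34, 12, 8, 33, 23), (39, 3, 31, 10, 32)}
π[B, D]: project onto (B, D) (10 duplicate(s) eliminated) → {(10, 17), (10, 39), (14, 8), (17, 31), (22, 11), (3, 31), (30, 11), (30, 17), (30, 39), (31, 8), (33, 11), (34, 8), (39, 31)}
Apply σ_{B ≤ 28}; surviving tuples: {(10, 17), (10, 39), (14, 8), (17, 31), (22, 11), (3, 31)}
π[B]: project onto (B) (1 duplicate(s) eliminated) → {10, 14, 17, 22, 3}

{10, 14, 17, 22, 3}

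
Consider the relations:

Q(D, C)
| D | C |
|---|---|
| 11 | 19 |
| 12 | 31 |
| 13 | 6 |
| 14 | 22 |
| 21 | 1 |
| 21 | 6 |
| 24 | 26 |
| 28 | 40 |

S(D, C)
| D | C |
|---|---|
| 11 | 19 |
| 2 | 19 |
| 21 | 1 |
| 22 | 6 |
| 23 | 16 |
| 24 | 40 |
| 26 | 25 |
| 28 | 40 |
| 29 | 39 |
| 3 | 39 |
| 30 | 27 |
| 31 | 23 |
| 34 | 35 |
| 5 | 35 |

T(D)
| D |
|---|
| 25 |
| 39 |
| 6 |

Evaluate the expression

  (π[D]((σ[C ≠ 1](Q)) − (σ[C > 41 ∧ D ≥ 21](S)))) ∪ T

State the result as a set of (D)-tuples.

Selection C ≠ 1: {(11, 19), (12, 31), (13, 6), (14, 22), (21, 6), (24, 26), (28, 40)}
Selection C > 41 ∧ D ≥ 21: {}
Taking the difference: {(11, 19), (12, 31), (13, 6), (14, 22), (21, 6), (24, 26), (28, 40)}
π_{D} gives {11, 12, 13, 14, 21, 24, 28}.
Taking the union: {11, 12, 13, 14, 21, 24, 25, 28, 39, 6}

{11, 12, 13, 14, 21, 24, 25, 28, 39, 6}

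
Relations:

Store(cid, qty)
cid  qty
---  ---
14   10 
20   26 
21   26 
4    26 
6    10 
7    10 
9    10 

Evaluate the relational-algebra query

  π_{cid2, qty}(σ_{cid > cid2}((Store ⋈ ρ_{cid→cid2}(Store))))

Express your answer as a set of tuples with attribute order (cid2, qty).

ρ[cid→cid2]: schema becomes (cid2, qty); tuples unchanged.
Store ⋈ ρ_{cid→cid2}(Store) (natural join on qty): {(14, 10, 14), (14, 10, 6), (14, 10, 7), (14, 10, 9), (20, 26, 20), (20, 26, 21), (20, 26, 4), (21, 26, 20), (21, 26, 21), (21, 26, 4), (4, 26, 20), (4, 26, 21), (4, 26, 4), (6, 10, 14), (6, 10, 6), (6, 10, 7), (6, 10, 9), (7, 10, 14), (7, 10, 6), (7, 10, 7), (7, 10, 9), (9, 10, 14), (9, 10, 6), (9, 10, 7), (9, 10, 9)}
Filtering on cid > cid2 leaves {(14, 10, 6), (14, 10, 7), (14, 10, 9), (20, 26, 4), (21, 26, 20), (21, 26, 4), (7, 10, 6), (9, 10, 6), (9, 10, 7)}.
π[cid2, qty]: project onto (cid2, qty) (4 duplicate(s) eliminated) → {(20, 26), (4, 26), (6, 10), (7, 10), (9, 10)}

{(20, 26), (4, 26), (6, 10), (7, 10), (9, 10)}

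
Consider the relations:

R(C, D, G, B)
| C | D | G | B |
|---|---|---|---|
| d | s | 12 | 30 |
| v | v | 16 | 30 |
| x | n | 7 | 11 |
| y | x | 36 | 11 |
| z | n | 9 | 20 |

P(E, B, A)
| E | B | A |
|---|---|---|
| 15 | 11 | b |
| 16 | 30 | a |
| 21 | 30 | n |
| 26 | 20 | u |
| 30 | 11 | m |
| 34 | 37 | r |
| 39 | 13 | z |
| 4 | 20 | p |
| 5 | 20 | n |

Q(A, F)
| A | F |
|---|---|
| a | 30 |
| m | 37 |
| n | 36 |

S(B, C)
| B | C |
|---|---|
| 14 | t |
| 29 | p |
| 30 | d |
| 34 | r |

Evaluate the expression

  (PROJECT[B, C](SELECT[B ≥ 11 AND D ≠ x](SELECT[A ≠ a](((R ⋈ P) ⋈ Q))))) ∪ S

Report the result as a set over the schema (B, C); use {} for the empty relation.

Joining R and P on B yields {(d, s, 12, 30, 16, a), (d, s, 12, 30, 21, n), (v, v, 16, 30, 16, a), (v, v, 16, 30, 21, n), (x, n, 7, 11, 15, b), (x, n, 7, 11, 30, m), (y, x, 36, 11, 15, b), (y, x, 36, 11, 30, m), (z, n, 9, 20, 26, u), (z, n, 9, 20, 4, p), (z, n, 9, 20, 5, n)}.
Joining (R ⋈ P) and Q on A yields {(d, s, 12, 30, 16, a, 30), (d, s, 12, 30, 21, n, 36), (v, v, 16, 30, 16, a, 30), (v, v, 16, 30, 21, n, 36), (x, n, 7, 11, 30, m, 37), (y, x, 36, 11, 30, m, 37), (z, n, 9, 20, 5, n, 36)}.
Selection A ≠ a: {(d, s, 12, 30, 21, n, 36), (v, v, 16, 30, 21, n, 36), (x, n, 7, 11, 30, m, 37), (y, x, 36, 11, 30, m, 37), (z, n, 9, 20, 5, n, 36)}
Selection B ≥ 11 AND D ≠ x: {(d, s, 12, 30, 21, n, 36), (v, v, 16, 30, 21, n, 36), (x, n, 7, 11, 30, m, 37), (z, n, 9, 20, 5, n, 36)}
π[B, C]: project onto (B, C) → {(11, x), (20, z), (30, d), (30, v)}
Set union of the two operands is {(11, x), (14, t), (20, z), (29, p), (30, d), (30, v), (34, r)}.

{(11, x), (14, t), (20, z), (29, p), (30, d), (30, v), (34, r)}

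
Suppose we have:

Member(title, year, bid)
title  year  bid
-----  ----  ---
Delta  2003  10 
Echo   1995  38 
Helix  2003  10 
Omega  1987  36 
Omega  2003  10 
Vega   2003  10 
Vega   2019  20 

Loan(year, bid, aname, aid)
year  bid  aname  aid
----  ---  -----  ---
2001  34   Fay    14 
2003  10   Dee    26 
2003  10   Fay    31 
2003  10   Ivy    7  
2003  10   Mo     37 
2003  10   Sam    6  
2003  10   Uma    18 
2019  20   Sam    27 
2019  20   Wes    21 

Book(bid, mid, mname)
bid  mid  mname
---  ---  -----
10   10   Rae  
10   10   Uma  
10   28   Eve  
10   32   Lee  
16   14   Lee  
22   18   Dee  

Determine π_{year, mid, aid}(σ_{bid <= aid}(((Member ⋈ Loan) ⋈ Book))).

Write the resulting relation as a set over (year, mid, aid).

{(2003, 10, 18), (2003, 10, 26), (2003, 10, 31), (2003, 10, 37), (2003, 28, 18), (2003, 28, 26), (2003, 28, 31), (2003, 28, 37), (2003, 32, 18), (2003, 32, 26), (2003, 32, 31), (2003, 32, 37)}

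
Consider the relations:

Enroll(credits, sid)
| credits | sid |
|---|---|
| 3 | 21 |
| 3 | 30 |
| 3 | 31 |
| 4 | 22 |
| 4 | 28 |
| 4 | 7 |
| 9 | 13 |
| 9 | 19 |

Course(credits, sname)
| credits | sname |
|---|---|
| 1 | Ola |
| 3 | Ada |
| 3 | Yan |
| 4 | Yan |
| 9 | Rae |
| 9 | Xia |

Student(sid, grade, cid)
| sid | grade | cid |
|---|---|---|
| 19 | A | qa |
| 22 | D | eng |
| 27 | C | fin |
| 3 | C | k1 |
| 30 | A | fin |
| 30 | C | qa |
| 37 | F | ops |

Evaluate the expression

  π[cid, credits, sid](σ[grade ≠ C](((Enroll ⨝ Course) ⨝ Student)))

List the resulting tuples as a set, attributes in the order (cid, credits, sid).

{(eng, 4, 22), (fin, 3, 30), (qa, 9, 19)}

Natural join on credits: {(3, 21, Ada), (3, 21, Yan), (3, 30, Ada), (3, 30, Yan), (3, 31, Ada), (3, 31, Yan), (4, 22, Yan), (4, 28, Yan), (4, 7, Yan), (9, 13, Rae), (9, 13, Xia), (9, 19, Rae), (9, 19, Xia)}
Natural join on sid: {(3, 30, Ada, A, fin), (3, 30, Ada, C, qa), (3, 30, Yan, A, fin), (3, 30, Yan, C, qa), (4, 22, Yan, D, eng), (9, 19, Rae, A, qa), (9, 19, Xia, A, qa)}
Filtering on grade ≠ C leaves {(3, 30, Ada, A, fin), (3, 30, Yan, A, fin), (4, 22, Yan, D, eng), (9, 19, Rae, A, qa), (9, 19, Xia, A, qa)}.
Projecting to cid, credits, sid (2 duplicate(s) eliminated): {(eng, 4, 22), (fin, 3, 30), (qa, 9, 19)}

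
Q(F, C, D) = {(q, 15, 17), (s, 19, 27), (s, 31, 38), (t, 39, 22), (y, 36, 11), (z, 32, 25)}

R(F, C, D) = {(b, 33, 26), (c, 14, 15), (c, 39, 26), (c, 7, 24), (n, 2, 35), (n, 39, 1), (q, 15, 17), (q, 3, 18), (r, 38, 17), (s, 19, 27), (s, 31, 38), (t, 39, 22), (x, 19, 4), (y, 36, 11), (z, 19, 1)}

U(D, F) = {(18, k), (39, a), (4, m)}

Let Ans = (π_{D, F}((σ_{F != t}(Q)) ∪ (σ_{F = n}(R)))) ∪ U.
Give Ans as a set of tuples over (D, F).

{(1, n), (11, y), (17, q), (18, k), (25, z), (27, s), (35, n), (38, s), (39, a), (4, m)}

Selection F != t: {(q, 15, 17), (s, 19, 27), (s, 31, 38), (y, 36, 11), (z, 32, 25)}
Selection F = n: {(n, 2, 35), (n, 39, 1)}
Union: {(q, 15, 17), (s, 19, 27), (s, 31, 38), (y, 36, 11), (z, 32, 25)} with {(n, 2, 35), (n, 39, 1)} → {(n, 2, 35), (n, 39, 1), (q, 15, 17), (s, 19, 27), (s, 31, 38), (y, 36, 11), (z, 32, 25)}
π[D, F]: project onto (D, F) → {(1, n), (11, y), (17, q), (25, z), (27, s), (35, n), (38, s)}
Union: {(1, n), (11, y), (17, q), (25, z), (27, s), (35, n), (38, s)} with {(18, k), (39, a), (4, m)} → {(1, n), (11, y), (17, q), (18, k), (25, z), (27, s), (35, n), (38, s), (39, a), (4, m)}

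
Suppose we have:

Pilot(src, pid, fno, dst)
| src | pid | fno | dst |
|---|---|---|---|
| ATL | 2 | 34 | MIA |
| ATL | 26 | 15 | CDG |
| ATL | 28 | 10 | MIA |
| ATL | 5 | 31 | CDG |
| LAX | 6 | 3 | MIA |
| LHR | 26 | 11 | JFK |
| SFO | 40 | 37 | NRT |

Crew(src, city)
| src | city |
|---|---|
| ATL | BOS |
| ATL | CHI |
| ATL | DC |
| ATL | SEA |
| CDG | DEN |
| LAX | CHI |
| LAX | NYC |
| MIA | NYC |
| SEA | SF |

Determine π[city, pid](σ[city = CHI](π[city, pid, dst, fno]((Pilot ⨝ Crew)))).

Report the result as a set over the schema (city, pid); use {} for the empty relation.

{(CHI, 2), (CHI, 26), (CHI, 28), (CHI, 5), (CHI, 6)}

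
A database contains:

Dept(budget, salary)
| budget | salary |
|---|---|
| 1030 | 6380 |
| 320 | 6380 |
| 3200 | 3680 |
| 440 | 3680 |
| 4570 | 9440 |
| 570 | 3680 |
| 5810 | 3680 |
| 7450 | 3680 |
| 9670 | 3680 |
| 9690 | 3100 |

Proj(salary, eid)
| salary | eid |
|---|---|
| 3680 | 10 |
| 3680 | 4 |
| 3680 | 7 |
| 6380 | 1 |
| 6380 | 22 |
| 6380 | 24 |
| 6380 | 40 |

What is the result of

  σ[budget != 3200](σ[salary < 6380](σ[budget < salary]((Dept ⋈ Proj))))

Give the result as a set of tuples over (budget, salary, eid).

Joining Dept and Proj on salary yields {(1030, 6380, 1), (1030, 6380, 22), (1030, 6380, 24), (1030, 6380, 40), (320, 6380, 1), (320, 6380, 22), (320, 6380, 24), (320, 6380, 40), (3200, 3680, 10), (3200, 3680, 4), (3200, 3680, 7), (440, 3680, 10), (440, 3680, 4), (440, 3680, 7), (570, 3680, 10), (570, 3680, 4), (570, 3680, 7), (5810, 3680, 10), (5810, 3680, 4), (5810, 3680, 7), (7450, 3680, 10), (7450, 3680, 4), (7450, 3680, 7), (9670, 3680, 10), (9670, 3680, 4), (9670, 3680, 7)}.
Apply σ_{budget < salary}; surviving tuples: {(1030, 6380, 1), (1030, 6380, 22), (1030, 6380, 24), (1030, 6380, 40), (320, 6380, 1), (320, 6380, 22), (320, 6380, 24), (320, 6380, 40), (3200, 3680, 10), (3200, 3680, 4), (3200, 3680, 7), (440, 3680, 10), (440, 3680, 4), (440, 3680, 7), (570, 3680, 10), (570, 3680, 4), (570, 3680, 7)}
Apply σ_{salary < 6380}; surviving tuples: {(3200, 3680, 10), (3200, 3680, 4), (3200, 3680, 7), (440, 3680, 10), (440, 3680, 4), (440, 3680, 7), (570, 3680, 10), (570, 3680, 4), (570, 3680, 7)}
Apply σ_{budget != 3200}; surviving tuples: {(440, 3680, 10), (440, 3680, 4), (440, 3680, 7), (570, 3680, 10), (570, 3680, 4), (570, 3680, 7)}

{(440, 3680, 10), (440, 3680, 4), (440, 3680, 7), (570, 3680, 10), (570, 3680, 4), (570, 3680, 7)}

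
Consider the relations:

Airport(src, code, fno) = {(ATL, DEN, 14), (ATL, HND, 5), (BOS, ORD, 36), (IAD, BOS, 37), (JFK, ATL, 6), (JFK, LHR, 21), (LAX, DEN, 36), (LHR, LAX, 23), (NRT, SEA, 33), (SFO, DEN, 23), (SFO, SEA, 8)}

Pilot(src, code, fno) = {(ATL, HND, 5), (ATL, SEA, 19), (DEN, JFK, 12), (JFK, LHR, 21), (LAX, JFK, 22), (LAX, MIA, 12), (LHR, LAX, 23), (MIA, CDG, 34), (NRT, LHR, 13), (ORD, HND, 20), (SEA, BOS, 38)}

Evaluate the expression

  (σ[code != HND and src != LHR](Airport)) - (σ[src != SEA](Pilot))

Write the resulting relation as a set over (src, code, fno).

{(ATL, DEN, 14), (BOS, ORD, 36), (IAD, BOS, 37), (JFK, ATL, 6), (LAX, DEN, 36), (NRT, SEA, 33), (SFO, DEN, 23), (SFO, SEA, 8)}

σ[code != HND and src != LHR]: keep tuples satisfying code != HND and src != LHR → {(ATL, DEN, 14), (BOS, ORD, 36), (IAD, BOS, 37), (JFK, ATL, 6), (JFK, LHR, 21), (LAX, DEN, 36), (NRT, SEA, 33), (SFO, DEN, 23), (SFO, SEA, 8)}
σ[src != SEA]: keep tuples satisfying src != SEA → {(ATL, HND, 5), (ATL, SEA, 19), (DEN, JFK, 12), (JFK, LHR, 21), (LAX, JFK, 22), (LAX, MIA, 12), (LHR, LAX, 23), (MIA, CDG, 34), (NRT, LHR, 13), (ORD, HND, 20)}
Difference: {(ATL, DEN, 14), (BOS, ORD, 36), (IAD, BOS, 37), (JFK, ATL, 6), (JFK, LHR, 21), (LAX, DEN, 36), (NRT, SEA, 33), (SFO, DEN, 23), (SFO, SEA, 8)} with {(ATL, HND, 5), (ATL, SEA, 19), (DEN, JFK, 12), (JFK, LHR, 21), (LAX, JFK, 22), (LAX, MIA, 12), (LHR, LAX, 23), (MIA, CDG, 34), (NRT, LHR, 13), (ORD, HND, 20)} → {(ATL, DEN, 14), (BOS, ORD, 36), (IAD, BOS, 37), (JFK, ATL, 6), (LAX, DEN, 36), (NRT, SEA, 33), (SFO, DEN, 23), (SFO, SEA, 8)}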